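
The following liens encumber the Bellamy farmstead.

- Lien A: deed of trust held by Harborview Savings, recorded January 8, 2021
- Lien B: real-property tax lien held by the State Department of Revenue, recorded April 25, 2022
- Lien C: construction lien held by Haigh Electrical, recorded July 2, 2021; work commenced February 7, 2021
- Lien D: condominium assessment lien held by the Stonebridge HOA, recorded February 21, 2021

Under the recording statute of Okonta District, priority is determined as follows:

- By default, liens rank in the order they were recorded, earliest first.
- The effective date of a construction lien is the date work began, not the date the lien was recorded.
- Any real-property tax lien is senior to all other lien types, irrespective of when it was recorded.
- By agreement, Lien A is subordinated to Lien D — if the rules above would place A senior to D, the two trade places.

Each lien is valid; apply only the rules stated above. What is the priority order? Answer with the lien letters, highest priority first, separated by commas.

B, D, C, A

Effective dates after the stated exceptions: C is treated as recorded February 7, 2021, the work-commencement date.
B, as a real-property tax lien, has superpriority and ranks first.
Ordering the rest by effective date: A (January 8, 2021), C (February 7, 2021), D (February 21, 2021).
Because A would otherwise rank above D, the subordination swaps them.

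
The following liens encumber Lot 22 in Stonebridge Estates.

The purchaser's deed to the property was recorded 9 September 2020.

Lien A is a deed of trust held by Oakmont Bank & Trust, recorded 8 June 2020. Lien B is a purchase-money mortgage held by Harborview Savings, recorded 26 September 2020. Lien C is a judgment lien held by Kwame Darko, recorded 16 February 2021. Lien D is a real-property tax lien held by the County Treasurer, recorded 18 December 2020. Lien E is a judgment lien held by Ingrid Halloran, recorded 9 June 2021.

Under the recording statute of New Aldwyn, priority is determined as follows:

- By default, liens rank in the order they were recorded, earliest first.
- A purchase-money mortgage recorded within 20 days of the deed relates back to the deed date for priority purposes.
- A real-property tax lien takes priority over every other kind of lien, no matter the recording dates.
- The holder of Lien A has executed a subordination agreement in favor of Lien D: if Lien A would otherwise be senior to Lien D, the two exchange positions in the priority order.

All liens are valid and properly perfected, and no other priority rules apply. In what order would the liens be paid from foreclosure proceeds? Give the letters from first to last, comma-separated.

D, A, B, C, E

First, effective dates: B's effective date is the deed date, 9 September 2020.
D, as a real-property tax lien, has superpriority and ranks first.
Remaining liens by effective date: A (8 June 2020), B (9 September 2020), C (16 February 2021), E (9 June 2021).
A is already junior to D, so the subordination agreement changes nothing.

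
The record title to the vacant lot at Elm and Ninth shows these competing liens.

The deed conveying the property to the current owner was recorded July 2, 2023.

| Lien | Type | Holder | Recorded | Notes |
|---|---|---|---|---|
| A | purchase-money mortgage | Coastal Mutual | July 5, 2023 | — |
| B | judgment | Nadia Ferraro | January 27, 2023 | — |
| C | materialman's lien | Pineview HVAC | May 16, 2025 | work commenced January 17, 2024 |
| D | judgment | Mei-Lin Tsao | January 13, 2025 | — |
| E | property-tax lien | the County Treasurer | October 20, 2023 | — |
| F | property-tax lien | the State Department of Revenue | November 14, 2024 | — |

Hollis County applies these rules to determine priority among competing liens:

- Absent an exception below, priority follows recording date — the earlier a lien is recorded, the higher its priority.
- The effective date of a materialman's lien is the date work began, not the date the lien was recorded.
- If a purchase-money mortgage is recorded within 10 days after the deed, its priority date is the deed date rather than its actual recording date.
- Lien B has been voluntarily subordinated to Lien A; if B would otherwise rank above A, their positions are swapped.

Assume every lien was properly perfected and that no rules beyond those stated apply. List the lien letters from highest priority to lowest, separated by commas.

Adjusting effective dates: A was recorded within the 10-day window, so its effective date is the deed date July 2, 2023; C is treated as recorded January 17, 2024, the work-commencement date.
By effective date: B (January 27, 2023), A (July 2, 2023), E (October 20, 2023), C (January 17, 2024), F (November 14, 2024), D (January 13, 2025).
The subordination applies — B was senior to A — so B and A swap.

A, B, E, C, F, D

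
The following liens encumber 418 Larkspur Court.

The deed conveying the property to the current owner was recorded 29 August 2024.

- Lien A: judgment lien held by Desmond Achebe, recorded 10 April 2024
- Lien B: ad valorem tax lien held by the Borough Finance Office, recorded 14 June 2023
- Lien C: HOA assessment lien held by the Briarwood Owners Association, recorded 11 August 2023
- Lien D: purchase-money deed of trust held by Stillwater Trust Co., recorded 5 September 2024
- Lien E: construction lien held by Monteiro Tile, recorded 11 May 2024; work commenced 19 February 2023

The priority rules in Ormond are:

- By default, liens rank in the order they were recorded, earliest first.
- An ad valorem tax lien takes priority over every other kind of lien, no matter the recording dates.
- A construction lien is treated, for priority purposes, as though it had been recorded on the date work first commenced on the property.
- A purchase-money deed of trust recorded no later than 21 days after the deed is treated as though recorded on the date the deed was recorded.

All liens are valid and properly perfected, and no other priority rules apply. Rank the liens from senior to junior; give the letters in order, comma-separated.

B, E, C, A, D

Effective dates after the stated exceptions: D's effective date is the deed date, 29 August 2024; E relates back to 19 February 2023 (work commenced).
B, as an ad valorem tax lien, has superpriority and ranks first.
Ordering the rest by effective date: E (19 February 2023), C (11 August 2023), A (10 April 2024), D (29 August 2024).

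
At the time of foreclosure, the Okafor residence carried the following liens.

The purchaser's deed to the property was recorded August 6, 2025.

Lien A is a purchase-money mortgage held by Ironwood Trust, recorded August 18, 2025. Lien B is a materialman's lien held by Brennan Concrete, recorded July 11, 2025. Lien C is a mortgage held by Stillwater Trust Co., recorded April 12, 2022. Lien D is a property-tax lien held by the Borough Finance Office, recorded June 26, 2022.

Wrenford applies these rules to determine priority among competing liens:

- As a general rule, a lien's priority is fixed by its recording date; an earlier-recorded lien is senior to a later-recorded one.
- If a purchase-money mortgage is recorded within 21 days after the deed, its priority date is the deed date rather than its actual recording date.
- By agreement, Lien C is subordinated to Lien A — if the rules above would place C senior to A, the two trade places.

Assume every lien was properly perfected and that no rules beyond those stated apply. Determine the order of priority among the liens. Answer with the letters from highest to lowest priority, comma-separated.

A, D, B, C

Effective dates after the stated exceptions: A's effective date is the deed date, August 6, 2025.
Ordering by effective date: C (April 12, 2022), D (June 26, 2022), B (July 11, 2025), A (August 6, 2025).
Because C would otherwise rank above A, the subordination swaps them.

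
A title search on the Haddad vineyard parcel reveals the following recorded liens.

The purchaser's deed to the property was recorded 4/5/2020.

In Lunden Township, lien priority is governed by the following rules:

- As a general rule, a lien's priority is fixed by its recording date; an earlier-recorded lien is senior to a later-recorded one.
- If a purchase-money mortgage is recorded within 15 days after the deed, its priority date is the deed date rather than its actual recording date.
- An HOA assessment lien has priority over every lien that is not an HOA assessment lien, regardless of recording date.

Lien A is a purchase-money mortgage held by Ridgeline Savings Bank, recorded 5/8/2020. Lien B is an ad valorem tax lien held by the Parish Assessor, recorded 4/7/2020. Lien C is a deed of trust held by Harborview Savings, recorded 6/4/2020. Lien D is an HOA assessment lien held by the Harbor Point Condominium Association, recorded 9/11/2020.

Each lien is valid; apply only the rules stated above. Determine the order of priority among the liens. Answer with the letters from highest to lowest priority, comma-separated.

Adjusting effective dates: A was recorded 33 days after the deed, outside the 15-day window, so it keeps its recording date.
As an HOA assessment lien, D is senior to every other lien.
Ordering the rest by effective date: B (4/7/2020), A (5/8/2020), C (6/4/2020).

D, B, A, C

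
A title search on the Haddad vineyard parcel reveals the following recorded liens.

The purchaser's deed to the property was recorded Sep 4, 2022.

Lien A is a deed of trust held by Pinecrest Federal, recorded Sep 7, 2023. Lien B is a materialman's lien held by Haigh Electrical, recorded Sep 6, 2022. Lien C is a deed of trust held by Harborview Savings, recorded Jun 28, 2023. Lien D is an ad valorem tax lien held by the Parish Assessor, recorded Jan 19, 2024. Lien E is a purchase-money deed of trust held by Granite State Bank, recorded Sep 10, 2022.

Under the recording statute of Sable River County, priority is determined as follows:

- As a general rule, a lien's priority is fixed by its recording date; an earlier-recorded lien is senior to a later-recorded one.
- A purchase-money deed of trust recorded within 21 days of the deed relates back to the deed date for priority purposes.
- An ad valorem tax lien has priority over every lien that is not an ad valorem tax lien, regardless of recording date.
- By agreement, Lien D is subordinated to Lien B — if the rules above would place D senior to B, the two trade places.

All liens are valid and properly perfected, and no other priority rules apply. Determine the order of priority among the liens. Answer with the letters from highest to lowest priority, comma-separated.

First, effective dates: E was recorded within the 21-day window, so its effective date is the deed date Sep 4, 2022.
D is an ad valorem tax lien, so it outranks all other liens regardless of date.
The other liens, earliest effective date first: E (Sep 4, 2022), B (Sep 6, 2022), C (Jun 28, 2023), A (Sep 7, 2023).
D is senior to B before the subordination, so the two trade places.

B, E, D, C, A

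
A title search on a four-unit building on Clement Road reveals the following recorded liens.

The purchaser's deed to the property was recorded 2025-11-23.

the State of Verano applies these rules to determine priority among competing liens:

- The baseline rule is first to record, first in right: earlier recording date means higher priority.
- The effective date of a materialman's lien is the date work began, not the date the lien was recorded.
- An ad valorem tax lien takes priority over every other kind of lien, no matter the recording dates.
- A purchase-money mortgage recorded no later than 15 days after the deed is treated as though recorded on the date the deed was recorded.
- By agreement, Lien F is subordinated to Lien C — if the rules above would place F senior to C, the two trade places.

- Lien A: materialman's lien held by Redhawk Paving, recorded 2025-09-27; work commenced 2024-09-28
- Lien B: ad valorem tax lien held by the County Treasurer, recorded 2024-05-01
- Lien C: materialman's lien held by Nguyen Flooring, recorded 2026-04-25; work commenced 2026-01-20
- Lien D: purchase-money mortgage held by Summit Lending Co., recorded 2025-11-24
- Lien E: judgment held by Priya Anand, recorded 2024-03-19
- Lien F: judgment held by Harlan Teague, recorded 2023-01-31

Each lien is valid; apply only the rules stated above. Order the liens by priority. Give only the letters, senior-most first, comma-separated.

First, effective dates: A's effective date is 2024-09-28, when work began; C's effective date is 2026-01-20, when work began; D's effective date is the deed date, 2025-11-23.
B is an ad valorem tax lien and takes priority over every other lien.
Ordering the rest by effective date: F (2023-01-31), E (2024-03-19), A (2024-09-28), D (2025-11-23), C (2026-01-20).
Because F would otherwise rank above C, the subordination swaps them.

B, C, E, A, D, F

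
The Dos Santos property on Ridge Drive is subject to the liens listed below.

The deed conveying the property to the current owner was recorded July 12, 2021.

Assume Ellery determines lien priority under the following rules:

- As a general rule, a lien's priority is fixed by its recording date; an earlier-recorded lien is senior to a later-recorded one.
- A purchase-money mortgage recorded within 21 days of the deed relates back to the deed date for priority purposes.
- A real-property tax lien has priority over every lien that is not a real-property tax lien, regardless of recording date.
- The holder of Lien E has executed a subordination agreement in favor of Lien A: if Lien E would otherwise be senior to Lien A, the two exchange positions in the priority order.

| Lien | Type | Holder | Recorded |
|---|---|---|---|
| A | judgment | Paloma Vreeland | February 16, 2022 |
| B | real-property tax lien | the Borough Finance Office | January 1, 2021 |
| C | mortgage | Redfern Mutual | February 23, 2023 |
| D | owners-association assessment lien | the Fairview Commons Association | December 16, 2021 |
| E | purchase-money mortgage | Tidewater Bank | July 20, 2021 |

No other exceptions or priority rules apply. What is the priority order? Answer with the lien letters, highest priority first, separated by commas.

Effective dates: E was recorded within the 21-day window, so its effective date is the deed date July 12, 2021.
As a real-property tax lien, B is senior to every other lien.
Among the remaining liens, by effective date: E (July 12, 2021), D (December 16, 2021), A (February 16, 2022), C (February 23, 2023).
E is senior to A before the subordination, so the two trade places.

B, A, D, E, C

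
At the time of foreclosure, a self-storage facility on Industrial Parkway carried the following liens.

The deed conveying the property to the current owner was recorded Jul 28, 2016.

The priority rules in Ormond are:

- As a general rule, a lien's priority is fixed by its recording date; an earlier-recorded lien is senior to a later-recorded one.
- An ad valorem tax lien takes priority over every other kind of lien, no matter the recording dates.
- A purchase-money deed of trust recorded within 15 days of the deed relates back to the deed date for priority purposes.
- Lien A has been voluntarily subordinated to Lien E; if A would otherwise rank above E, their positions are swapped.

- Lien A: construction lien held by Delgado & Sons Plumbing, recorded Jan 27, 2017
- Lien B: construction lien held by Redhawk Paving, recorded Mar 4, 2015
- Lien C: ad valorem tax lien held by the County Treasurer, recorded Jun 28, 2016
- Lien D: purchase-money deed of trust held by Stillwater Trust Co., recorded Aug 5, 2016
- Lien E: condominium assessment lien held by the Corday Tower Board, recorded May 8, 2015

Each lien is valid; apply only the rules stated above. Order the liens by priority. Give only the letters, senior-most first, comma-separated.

C, B, E, D, A

Effective dates after the stated exceptions: D's effective date is the deed date, Jul 28, 2016.
C is an ad valorem tax lien, so it outranks all other liens regardless of date.
The other liens, earliest effective date first: B (Mar 4, 2015), E (May 8, 2015), D (Jul 28, 2016), A (Jan 27, 2017).
A already ranks below E; the subordination has no effect.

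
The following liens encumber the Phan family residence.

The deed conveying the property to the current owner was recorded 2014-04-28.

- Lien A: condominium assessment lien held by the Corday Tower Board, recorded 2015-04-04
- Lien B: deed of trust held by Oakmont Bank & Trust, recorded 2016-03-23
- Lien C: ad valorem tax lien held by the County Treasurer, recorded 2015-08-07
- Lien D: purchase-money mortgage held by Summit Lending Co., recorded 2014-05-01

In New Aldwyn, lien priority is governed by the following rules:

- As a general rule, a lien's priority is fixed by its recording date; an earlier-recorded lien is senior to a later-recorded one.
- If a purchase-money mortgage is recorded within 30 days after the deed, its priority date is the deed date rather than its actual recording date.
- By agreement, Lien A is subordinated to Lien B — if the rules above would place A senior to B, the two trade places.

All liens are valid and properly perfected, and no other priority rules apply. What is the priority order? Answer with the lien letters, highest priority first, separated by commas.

Effective dates after the stated exceptions: D's effective date is the deed date, 2014-04-28.
Ordering by effective date: D (2014-04-28), A (2015-04-04), C (2015-08-07), B (2016-03-23).
Because A would otherwise rank above B, the subordination swaps them.

D, B, C, A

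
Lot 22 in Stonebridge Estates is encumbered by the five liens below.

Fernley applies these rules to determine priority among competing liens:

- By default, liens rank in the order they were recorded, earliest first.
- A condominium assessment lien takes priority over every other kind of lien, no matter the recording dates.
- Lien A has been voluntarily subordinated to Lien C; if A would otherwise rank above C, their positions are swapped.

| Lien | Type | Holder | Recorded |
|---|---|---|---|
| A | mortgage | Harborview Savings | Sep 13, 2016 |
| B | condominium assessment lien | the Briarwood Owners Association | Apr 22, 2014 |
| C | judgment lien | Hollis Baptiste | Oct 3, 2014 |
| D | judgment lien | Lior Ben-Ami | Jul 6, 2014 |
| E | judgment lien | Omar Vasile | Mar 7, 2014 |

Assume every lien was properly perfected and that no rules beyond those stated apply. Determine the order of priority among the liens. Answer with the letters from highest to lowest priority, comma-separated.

B, E, D, C, A

B, as a condominium assessment lien, has superpriority and ranks first.
The other liens, earliest effective date first: E (Mar 7, 2014), D (Jul 6, 2014), C (Oct 3, 2014), A (Sep 13, 2016).
Since A is not senior to C, the subordination leaves the order unchanged.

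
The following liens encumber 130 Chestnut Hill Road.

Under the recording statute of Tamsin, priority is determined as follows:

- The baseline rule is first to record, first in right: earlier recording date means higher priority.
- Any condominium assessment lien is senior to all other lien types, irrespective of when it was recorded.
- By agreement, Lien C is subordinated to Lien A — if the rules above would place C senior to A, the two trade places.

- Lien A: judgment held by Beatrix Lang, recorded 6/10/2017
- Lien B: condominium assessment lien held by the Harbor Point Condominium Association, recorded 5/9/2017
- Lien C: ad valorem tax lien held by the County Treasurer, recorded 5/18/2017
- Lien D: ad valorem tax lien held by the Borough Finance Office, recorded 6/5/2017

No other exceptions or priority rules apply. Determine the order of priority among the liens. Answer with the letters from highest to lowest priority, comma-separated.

B is a condominium assessment lien and takes priority over every other lien.
Remaining liens by effective date: C (5/18/2017), D (6/5/2017), A (6/10/2017).
C would otherwise be senior to A, so under the subordination agreement C and A exchange positions.

B, A, D, C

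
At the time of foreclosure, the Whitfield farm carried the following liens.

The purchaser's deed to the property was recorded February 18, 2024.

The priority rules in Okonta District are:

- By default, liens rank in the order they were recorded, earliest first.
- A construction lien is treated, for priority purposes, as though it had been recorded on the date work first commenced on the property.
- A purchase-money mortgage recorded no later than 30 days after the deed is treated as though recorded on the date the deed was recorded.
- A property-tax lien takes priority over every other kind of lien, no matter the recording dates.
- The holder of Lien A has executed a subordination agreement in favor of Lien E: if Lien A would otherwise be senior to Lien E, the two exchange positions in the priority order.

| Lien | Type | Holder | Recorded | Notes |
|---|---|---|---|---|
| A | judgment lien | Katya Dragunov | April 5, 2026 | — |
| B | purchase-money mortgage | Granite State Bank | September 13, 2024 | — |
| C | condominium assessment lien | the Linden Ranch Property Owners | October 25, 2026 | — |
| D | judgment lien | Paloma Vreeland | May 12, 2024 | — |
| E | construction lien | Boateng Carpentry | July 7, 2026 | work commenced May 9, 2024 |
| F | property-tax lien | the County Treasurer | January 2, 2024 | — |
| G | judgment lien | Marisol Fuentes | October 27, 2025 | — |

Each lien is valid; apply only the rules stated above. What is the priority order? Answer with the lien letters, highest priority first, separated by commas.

F, E, D, B, G, A, C

First, effective dates: B missed the 30-day window (208 days after the deed), so its recording date stands; E's effective date is May 9, 2024, when work began.
F is a property-tax lien and takes priority over every other lien.
Remaining liens by effective date: E (May 9, 2024), D (May 12, 2024), B (September 13, 2024), G (October 27, 2025), A (April 5, 2026), C (October 25, 2026).
A is already junior to E, so the subordination agreement changes nothing.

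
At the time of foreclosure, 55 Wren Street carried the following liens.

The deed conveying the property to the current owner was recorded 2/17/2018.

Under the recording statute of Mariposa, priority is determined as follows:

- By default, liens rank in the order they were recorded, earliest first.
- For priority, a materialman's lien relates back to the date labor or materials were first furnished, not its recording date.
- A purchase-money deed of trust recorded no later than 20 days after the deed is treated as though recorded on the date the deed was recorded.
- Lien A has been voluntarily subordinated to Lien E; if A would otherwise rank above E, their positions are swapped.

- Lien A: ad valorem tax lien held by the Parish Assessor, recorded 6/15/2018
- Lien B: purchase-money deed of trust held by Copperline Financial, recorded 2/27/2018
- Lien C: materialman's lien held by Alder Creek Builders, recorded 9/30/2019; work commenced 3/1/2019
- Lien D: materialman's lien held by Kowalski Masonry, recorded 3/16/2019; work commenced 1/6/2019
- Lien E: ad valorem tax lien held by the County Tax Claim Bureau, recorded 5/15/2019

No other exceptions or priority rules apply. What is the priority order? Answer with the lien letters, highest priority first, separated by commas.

B, E, D, C, A

First, effective dates: B relates back to the deed date 2/17/2018; C's effective date is 3/1/2019, when work began; D relates back to 1/6/2019 (work commenced).
By effective date, earliest first: B (2/17/2018), A (6/15/2018), D (1/6/2019), C (3/1/2019), E (5/15/2019).
A is senior to E before the subordination, so the two trade places.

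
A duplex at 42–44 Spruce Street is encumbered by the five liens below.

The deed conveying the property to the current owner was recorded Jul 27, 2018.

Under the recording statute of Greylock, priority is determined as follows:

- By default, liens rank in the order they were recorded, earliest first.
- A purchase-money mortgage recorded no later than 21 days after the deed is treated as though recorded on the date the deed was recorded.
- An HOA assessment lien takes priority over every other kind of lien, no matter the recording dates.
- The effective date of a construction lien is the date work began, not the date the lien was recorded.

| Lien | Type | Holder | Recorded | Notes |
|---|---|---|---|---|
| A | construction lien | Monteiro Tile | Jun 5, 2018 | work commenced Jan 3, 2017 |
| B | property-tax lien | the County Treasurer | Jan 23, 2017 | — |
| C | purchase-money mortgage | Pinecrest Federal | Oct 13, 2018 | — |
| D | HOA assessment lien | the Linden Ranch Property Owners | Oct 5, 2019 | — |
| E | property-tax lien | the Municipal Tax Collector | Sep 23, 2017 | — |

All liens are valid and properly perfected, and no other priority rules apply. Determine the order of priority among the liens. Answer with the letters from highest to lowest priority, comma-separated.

Effective dates after the stated exceptions: A is treated as recorded Jan 3, 2017, the work-commencement date; C was recorded 78 days after the deed — beyond 21 days — so no relation-back applies.
D is an HOA assessment lien, so it outranks all other liens regardless of date.
The other liens, earliest effective date first: A (Jan 3, 2017), B (Jan 23, 2017), E (Sep 23, 2017), C (Oct 13, 2018).

D, A, B, E, C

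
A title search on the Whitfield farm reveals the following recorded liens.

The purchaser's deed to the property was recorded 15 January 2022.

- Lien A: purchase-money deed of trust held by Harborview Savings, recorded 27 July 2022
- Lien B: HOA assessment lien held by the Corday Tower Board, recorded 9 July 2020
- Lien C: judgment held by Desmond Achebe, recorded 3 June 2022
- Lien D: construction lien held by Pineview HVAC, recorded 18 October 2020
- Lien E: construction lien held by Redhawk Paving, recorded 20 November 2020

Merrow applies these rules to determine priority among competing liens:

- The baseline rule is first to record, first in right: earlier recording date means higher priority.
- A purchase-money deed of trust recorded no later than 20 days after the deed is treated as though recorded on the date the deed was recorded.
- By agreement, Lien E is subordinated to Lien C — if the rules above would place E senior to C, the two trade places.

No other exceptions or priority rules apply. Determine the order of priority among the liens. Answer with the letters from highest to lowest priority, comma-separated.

B, D, C, E, A

Effective dates: A was recorded 193 days after the deed — beyond 20 days — so no relation-back applies.
Sorted by effective date: B (9 July 2020), D (18 October 2020), E (20 November 2020), C (3 June 2022), A (27 July 2022).
E is senior to C before the subordination, so the two trade places.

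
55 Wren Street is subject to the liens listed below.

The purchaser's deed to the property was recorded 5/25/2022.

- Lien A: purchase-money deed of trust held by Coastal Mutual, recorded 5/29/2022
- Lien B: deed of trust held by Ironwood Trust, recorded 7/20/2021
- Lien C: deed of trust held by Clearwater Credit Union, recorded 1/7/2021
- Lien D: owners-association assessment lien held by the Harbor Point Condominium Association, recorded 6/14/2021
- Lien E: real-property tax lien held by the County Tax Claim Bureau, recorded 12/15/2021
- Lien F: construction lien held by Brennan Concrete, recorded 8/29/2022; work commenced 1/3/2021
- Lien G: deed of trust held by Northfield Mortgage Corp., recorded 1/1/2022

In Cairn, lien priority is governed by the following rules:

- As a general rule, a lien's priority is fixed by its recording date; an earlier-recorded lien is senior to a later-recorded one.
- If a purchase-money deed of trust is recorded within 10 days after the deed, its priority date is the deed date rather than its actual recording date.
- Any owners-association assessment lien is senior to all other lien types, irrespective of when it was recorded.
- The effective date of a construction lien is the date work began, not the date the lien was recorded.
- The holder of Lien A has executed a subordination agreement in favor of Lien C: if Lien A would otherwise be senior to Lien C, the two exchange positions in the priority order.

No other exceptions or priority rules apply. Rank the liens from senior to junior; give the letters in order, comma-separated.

D, F, C, B, E, G, A

First, effective dates: A's effective date is the deed date, 5/25/2022; F's effective date is 1/3/2021, when work began.
D is an owners-association assessment lien, so it outranks all other liens regardless of date.
Ordering the rest by effective date: F (1/3/2021), C (1/7/2021), B (7/20/2021), E (12/15/2021), G (1/1/2022), A (5/25/2022).
A is already junior to C, so the subordination agreement changes nothing.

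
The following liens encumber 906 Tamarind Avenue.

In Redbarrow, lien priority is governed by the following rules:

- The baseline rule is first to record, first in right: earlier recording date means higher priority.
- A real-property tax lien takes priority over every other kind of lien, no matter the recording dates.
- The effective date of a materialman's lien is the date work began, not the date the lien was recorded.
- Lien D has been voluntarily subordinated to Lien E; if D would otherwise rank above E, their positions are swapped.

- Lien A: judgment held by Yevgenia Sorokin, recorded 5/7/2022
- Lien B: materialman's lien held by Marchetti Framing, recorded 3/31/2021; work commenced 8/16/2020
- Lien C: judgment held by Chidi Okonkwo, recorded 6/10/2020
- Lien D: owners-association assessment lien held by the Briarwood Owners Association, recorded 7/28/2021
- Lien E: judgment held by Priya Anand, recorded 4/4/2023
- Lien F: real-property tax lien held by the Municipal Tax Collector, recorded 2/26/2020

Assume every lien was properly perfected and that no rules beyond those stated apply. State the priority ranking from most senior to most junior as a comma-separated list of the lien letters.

F, C, B, E, A, D

Adjusting effective dates: B's effective date is 8/16/2020, when work began.
F is a real-property tax lien, so it outranks all other liens regardless of date.
Ordering the rest by effective date: C (6/10/2020), B (8/16/2020), D (7/28/2021), A (5/7/2022), E (4/4/2023).
D is senior to E before the subordination, so the two trade places.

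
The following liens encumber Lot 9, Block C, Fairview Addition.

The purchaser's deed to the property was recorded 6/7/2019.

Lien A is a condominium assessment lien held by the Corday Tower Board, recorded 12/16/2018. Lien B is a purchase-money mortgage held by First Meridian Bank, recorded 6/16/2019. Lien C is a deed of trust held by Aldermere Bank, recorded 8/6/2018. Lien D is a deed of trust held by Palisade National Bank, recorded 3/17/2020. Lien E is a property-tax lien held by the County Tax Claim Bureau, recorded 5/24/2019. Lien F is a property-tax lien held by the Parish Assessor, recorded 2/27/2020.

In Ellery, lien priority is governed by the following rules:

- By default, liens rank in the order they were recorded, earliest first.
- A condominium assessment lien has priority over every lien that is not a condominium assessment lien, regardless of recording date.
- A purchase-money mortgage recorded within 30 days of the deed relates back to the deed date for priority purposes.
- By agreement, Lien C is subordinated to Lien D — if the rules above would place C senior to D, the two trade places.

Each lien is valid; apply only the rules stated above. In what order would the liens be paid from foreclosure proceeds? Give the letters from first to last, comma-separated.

A, D, E, B, F, C

Effective dates after the stated exceptions: B was recorded within the 30-day window, so its effective date is the deed date 6/7/2019.
As a condominium assessment lien, A is senior to every other lien.
Ordering the rest by effective date: C (8/6/2018), E (5/24/2019), B (6/7/2019), F (2/27/2020), D (3/17/2020).
Because C would otherwise rank above D, the subordination swaps them.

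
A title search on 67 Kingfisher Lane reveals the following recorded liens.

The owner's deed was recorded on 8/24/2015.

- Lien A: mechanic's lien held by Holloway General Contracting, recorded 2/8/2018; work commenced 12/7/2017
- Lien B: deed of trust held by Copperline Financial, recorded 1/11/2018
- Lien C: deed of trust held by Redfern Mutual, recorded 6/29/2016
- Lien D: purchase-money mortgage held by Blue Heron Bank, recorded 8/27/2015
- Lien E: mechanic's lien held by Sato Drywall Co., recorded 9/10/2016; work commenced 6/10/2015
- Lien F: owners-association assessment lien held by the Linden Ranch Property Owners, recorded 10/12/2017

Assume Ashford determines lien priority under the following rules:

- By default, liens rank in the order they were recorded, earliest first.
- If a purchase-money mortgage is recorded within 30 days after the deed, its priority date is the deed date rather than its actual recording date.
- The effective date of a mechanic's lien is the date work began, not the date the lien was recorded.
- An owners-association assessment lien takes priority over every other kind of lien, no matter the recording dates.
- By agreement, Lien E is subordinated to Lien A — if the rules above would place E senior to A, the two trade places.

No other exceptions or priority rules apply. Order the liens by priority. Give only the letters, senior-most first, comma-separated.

F, A, D, C, E, B

First, effective dates: A is treated as recorded 12/7/2017, the work-commencement date; D was recorded within the 30-day window, so its effective date is the deed date 8/24/2015; E's effective date is 6/10/2015, when work began.
F is an owners-association assessment lien, so it outranks all other liens regardless of date.
The other liens, earliest effective date first: E (6/10/2015), D (8/24/2015), C (6/29/2016), A (12/7/2017), B (1/11/2018).
E is senior to A before the subordination, so the two trade places.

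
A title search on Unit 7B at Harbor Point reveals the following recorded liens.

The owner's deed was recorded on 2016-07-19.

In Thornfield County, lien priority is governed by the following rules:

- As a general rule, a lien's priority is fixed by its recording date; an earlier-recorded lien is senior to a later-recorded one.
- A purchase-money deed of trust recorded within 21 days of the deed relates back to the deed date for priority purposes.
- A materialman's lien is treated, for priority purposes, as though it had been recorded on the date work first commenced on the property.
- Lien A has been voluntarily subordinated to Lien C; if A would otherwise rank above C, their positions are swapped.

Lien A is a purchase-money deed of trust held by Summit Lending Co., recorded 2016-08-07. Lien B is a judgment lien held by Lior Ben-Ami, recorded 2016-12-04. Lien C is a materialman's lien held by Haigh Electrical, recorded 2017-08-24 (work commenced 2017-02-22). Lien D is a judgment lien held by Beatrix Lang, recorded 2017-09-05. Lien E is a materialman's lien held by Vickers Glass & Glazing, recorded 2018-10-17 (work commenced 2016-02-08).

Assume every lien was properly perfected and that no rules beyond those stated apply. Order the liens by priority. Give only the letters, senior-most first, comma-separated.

E, C, B, A, D

Effective dates: A relates back to the deed date 2016-07-19; C is treated as recorded 2017-02-22, the work-commencement date; E's effective date is 2016-02-08, when work began.
By effective date, earliest first: E (2016-02-08), A (2016-07-19), B (2016-12-04), C (2017-02-22), D (2017-09-05).
A is senior to C before the subordination, so the two trade places.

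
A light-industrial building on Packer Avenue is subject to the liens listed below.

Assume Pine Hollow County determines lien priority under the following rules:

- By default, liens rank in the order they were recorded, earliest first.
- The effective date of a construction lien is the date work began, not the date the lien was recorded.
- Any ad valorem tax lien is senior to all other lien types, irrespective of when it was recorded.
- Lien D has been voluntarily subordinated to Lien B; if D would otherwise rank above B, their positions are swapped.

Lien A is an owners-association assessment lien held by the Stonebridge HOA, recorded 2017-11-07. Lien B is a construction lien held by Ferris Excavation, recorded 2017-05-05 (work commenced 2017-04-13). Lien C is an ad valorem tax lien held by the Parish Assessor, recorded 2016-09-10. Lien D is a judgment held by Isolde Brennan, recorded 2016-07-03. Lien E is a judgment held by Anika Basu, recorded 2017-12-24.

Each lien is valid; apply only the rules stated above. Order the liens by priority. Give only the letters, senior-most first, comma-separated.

Effective dates: B relates back to 2017-04-13 (work commenced).
C is an ad valorem tax lien and takes priority over every other lien.
Among the remaining liens, by effective date: D (2016-07-03), B (2017-04-13), A (2017-11-07), E (2017-12-24).
D would otherwise be senior to B, so under the subordination agreement D and B exchange positions.

C, B, D, A, E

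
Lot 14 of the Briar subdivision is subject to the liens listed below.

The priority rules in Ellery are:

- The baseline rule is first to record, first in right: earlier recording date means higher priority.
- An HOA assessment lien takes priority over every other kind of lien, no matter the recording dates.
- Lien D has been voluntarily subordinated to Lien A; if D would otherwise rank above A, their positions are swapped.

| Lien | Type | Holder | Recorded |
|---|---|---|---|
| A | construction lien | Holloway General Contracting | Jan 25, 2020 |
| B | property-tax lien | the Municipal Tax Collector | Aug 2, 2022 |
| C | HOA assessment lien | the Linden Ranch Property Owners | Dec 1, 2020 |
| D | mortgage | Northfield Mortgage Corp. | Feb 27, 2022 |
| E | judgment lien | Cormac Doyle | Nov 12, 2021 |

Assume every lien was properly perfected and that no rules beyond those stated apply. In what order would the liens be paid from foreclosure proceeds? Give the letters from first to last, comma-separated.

C is an HOA assessment lien and takes priority over every other lien.
The other liens, earliest effective date first: A (Jan 25, 2020), E (Nov 12, 2021), D (Feb 27, 2022), B (Aug 2, 2022).
Since D is not senior to A, the subordination leaves the order unchanged.

C, A, E, D, B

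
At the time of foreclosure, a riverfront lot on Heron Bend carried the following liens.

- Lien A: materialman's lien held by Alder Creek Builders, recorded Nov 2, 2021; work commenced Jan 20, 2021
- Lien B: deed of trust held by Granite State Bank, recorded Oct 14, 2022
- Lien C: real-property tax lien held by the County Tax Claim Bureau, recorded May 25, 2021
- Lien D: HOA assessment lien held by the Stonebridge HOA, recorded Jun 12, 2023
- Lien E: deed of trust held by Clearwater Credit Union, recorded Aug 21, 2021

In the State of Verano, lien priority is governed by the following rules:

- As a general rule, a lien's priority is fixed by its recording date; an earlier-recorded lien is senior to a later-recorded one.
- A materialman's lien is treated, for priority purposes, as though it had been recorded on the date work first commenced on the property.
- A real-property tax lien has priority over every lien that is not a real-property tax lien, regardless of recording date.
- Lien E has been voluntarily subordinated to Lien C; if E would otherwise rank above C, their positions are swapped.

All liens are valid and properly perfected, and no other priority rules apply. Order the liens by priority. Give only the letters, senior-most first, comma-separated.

C, A, E, B, D

Effective dates after the stated exceptions: A is treated as recorded Jan 20, 2021, the work-commencement date.
As a real-property tax lien, C is senior to every other lien.
Ordering the rest by effective date: A (Jan 20, 2021), E (Aug 21, 2021), B (Oct 14, 2022), D (Jun 12, 2023).
E already ranks below C; the subordination has no effect.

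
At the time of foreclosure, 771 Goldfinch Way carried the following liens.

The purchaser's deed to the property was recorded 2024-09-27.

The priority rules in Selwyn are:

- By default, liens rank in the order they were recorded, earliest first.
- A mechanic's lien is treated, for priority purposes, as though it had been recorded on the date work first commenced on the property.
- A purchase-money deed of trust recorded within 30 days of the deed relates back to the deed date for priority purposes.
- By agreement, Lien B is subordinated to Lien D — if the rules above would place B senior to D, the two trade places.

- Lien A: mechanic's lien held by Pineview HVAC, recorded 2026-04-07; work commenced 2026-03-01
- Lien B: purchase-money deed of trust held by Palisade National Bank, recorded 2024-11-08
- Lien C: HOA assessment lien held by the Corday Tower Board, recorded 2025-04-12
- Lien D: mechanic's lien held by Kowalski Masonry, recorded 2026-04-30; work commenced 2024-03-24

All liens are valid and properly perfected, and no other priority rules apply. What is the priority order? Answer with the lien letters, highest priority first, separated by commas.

D, B, C, A

Adjusting effective dates: A is treated as recorded 2026-03-01, the work-commencement date; B was recorded 42 days after the deed — beyond 30 days — so no relation-back applies; D is treated as recorded 2024-03-24, the work-commencement date.
Ordering by effective date: D (2024-03-24), B (2024-11-08), C (2025-04-12), A (2026-03-01).
B is already junior to D, so the subordination agreement changes nothing.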